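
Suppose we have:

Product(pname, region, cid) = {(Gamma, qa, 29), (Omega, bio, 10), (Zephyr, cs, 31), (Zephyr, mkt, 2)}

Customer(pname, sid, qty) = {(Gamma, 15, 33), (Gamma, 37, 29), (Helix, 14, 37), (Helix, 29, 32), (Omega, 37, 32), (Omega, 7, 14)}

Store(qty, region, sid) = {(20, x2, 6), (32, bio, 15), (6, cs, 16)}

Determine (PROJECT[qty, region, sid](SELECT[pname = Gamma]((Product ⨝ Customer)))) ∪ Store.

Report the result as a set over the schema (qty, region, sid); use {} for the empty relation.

Product ⋈ Customer (natural join on pname): {(Gamma, qa, 29, 15, 33), (Gamma, qa, 29, 37, 29), (Omega, bio, 10, 37, 32), (Omega, bio, 10, 7, 14)}
Apply σ_{pname = Gamma}; surviving tuples: {(Gamma, qa, 29, 15, 33), (Gamma, qa, 29, 37, 29)}
π[qty, region, sid]: project onto (qty, region, sid) → {(29, qa, 37), (33, qa, 15)}
Set union of the two operands is {(20, x2, 6), (29, qa, 37), (32, bio, 15), (33, qa, 15), (6, cs, 16)}.

{(20, x2, 6), (29, qa, 37), (32, bio, 15), (33, qa, 15), (6, cs, 16)}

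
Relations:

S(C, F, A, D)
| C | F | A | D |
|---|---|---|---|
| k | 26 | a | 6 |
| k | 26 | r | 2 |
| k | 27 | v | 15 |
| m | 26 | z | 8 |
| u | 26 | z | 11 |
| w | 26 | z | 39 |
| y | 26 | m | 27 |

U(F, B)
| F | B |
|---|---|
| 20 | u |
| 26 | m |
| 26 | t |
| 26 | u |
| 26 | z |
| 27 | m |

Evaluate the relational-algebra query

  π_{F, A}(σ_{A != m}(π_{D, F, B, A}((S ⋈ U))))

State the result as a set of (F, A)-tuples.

S ⋈ U (natural join on F): {(k, 26, a, 6, m), (k, 26, a, 6, t), (k, 26, a, 6, u), (k, 26, a, 6, z), (k, 26, r, 2, m), (k, 26, r, 2, t), (k, 26, r, 2, u), (k, 26, r, 2, z), (k, 27, v, 15, m), (m, 26, z, 8, m), (m, 26, z, 8, t), (m, 26, z, 8, u), (m, 26, z, 8, z), (u, 26, z, 11, m), (u, 26, z, 11, t), (u, 26, z, 11, u), (u, 26, z, 11, z), (w, 26, z, 39, m), (w, 26, z, 39, t), (w, 26, z, 39, u), (w, 26, z, 39, z), (y, 26, m, 27, m), (y, 26, m, 27, t), (y, 26, m, 27, u), (y, 26, m, 27, z)}
π_{D, F, B, A} gives {(11, 26, m, z), (11, 26, t, z), (11, 26, u, z), (11, 26, z, z), (15, 27, m, v), (2, 26, m, r), (2, 26, t, r), (2, 26, u, r), (2, 26, z, r), (27, 26, m, m), (27, 26, t, m), (27, 26, u, m), (27, 26, z, m), (39, 26, m, z), (39, 26, t, z), (39, 26, u, z), (39, 26, z, z), (6, 26, m, a), (6, 26, t, a), (6, 26, u, a), (6, 26, z, a), (8, 26, m, z), (8, 26, t, z), (8, 26, u, z), (8, 26, z, z)}.
σ[A != m]: keep tuples satisfying A != m → {(11, 26, m, z), (11, 26, t, z), (11, 26, u, z), (11, 26, z, z), (15, 27, m, v), (2, 26, m, r), (2, 26, t, r), (2, 26, u, r), (2, 26, z, r), (39, 26, m, z), (39, 26, t, z), (39, 26, u, z), (39, 26, z, z), (6, 26, m, a), (6, 26, t, a), (6, 26, u, a), (6, 26, z, a), (8, 26, m, z), (8, 26, t, z), (8, 26, u, z), (8, 26, z, z)}
π_{F, A} gives {(26, a), (26, r), (26, z), (27, v)} (17 duplicate(s) eliminated).

{(26, a), (26, r), (26, z), (27, v)}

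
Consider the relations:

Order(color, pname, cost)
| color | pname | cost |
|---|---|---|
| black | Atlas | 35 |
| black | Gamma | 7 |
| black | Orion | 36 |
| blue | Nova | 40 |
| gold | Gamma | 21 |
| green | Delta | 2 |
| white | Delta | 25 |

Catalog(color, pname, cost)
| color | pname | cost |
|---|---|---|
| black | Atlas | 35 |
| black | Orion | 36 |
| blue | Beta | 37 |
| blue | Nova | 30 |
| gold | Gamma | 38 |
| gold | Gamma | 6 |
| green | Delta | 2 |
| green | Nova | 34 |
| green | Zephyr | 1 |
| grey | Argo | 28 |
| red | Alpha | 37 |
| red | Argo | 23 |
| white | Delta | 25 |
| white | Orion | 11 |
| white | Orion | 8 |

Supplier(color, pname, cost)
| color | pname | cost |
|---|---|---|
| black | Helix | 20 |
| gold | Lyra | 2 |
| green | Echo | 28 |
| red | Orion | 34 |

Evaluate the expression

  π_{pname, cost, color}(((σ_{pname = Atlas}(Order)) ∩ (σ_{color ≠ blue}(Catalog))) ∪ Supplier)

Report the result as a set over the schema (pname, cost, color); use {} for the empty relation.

{(Atlas, 35, black), (Echo, 28, green), (Helix, 20, black), (Lyra, 2, gold), (Orion, 34, red)}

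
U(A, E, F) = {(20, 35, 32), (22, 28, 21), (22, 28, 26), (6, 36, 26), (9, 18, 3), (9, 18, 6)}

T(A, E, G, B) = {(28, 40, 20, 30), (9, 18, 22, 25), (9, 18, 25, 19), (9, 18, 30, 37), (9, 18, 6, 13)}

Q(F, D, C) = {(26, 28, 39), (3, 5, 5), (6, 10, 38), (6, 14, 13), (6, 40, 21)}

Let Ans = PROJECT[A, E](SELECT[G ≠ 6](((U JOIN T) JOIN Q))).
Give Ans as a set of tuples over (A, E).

{(9, 18)}

U ⋈ T (natural join on A, E): {(9, 18, 3, 22, 25), (9, 18, 3, 25, 19), (9, 18, 3, 30, 37), (9, 18, 3, 6, 13), (9, 18, 6, 22, 25), (9, 18, 6, 25, 19), (9, 18, 6, 30, 37), (9, 18, 6, 6, 13)}
(U JOIN T) ⋈ Q (natural join on F): {(9, 18, 3, 22, 25, 5, 5), (9, 18, 3, 25, 19, 5, 5), (9, 18, 3, 30, 37, 5, 5), (9, 18, 3, 6, 13, 5, 5), (9, 18, 6, 22, 25, 10, 38), (9, 18, 6, 22, 25, 14, 13), (9, 18, 6, 22, 25, 40, 21), (9, 18, 6, 25, 19, 10, 38), (9, 18, 6, 25, 19, 14, 13), (9, 18, 6, 25, 19, 40, 21), (9, 18, 6, 30, 37, 10, 38), (9, 18, 6, 30, 37, 14, 13), (9, 18, 6, 30, 37, 40, 21), (9, 18, 6, 6, 13, 10, 38), (9, 18, 6, 6, 13, 14, 13), (9, 18, 6, 6, 13, 40, 21)}
Apply σ_{G ≠ 6}; surviving tuples: {(9, 18, 3, 22, 25, 5, 5), (9, 18, 3, 25, 19, 5, 5), (9, 18, 3, 30, 37, 5, 5), (9, 18, 6, 22, 25, 10, 38), (9, 18, 6, 22, 25, 14, 13), (9, 18, 6, 22, 25, 40, 21), (9, 18, 6, 25, 19, 10, 38), (9, 18, 6, 25, 19, 14, 13), (9, 18, 6, 25, 19, 40, 21), (9, 18, 6, 30, 37, 10, 38), (9, 18, 6, 30, 37, 14, 13), (9, 18, 6, 30, 37, 40, 21)}
Keep only column(s) A, E (11 duplicate(s) eliminated): {(9, 18)}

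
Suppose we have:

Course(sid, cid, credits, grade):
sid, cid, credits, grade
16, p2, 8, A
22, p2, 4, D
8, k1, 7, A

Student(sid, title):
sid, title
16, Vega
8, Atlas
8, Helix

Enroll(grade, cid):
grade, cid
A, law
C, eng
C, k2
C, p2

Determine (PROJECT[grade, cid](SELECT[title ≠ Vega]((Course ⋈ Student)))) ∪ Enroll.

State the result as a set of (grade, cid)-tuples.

{(A, k1), (A, law), (C, eng), (C, k2), (C, p2)}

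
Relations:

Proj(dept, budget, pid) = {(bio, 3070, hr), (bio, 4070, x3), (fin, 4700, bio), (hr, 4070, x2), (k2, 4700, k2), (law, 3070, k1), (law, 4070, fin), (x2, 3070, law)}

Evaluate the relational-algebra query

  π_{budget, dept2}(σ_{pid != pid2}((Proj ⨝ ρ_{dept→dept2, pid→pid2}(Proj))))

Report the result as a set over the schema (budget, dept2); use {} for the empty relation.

ρ[dept→dept2, pid→pid2]: schema becomes (dept2, budget, pid2); tuples unchanged.
Natural join on budget: {(bio, 3070, hr, bio, hr), (bio, 3070, hr, law, k1), (bio, 3070, hr, x2, law), (bio, 4070, x3, bio, x3), (bio, 4070, x3, hr, x2), (bio, 4070, x3, law, fin), (fin, 4700, bio, fin, bio), (fin, 4700, bio, k2, k2), (hr, 4070, x2, bio, x3), (hr, 4070, x2, hr, x2), (hr, 4070, x2, law, fin), (k2, 4700, k2, fin, bio), (k2, 4700, k2, k2, k2), (law, 3070, k1, bio, hr), (law, 3070, k1, law, k1), (law, 3070, k1, x2, law), (law, 4070, fin, bio, x3), (law, 4070, fin, hr, x2), (law, 4070, fin, law, fin), (x2, 3070, law, bio, hr), (x2, 3070, law, law, k1), (x2, 3070, law, x2, law)}
Apply σ_{pid != pid2}; surviving tuples: {(bio, 3070, hr, law, k1), (bio, 3070, hr, x2, law), (bio, 4070, x3, hr, x2), (bio, 4070, x3, law, fin), (fin, 4700, bio, k2, k2), (hr, 4070, x2, bio, x3), (hr, 4070, x2, law, fin), (k2, 4700, k2, fin, bio), (law, 3070, k1, bio, hr), (law, 3070, k1, x2, law), (law, 4070, fin, bio, x3), (law, 4070, fin, hr, x2), (x2, 3070, law, bio, hr), (x2, 3070, law, law, k1)}
π_{budget, dept2} gives {(3070, bio), (3070, law), (3070, x2), (4070, bio), (4070, hr), (4070, law), (4700, fin), (4700, k2)} (6 duplicate(s) eliminated).

{(3070, bio), (3070, law), (3070, x2), (4070, bio), (4070, hr), (4070, law), (4700, fin), (4700, k2)}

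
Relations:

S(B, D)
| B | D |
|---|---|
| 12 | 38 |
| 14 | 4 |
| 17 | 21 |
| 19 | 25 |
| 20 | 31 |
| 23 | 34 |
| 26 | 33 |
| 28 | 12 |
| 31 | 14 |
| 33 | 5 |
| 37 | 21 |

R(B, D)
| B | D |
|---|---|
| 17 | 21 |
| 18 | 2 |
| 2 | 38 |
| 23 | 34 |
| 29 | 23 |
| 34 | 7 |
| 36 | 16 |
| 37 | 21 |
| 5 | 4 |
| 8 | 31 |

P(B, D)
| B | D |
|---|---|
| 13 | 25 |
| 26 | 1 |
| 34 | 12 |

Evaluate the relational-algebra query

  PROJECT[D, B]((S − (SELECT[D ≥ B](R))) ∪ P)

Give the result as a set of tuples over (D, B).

Filtering on D ≥ B leaves {(17, 21), (2, 38), (23, 34), (8, 31)}.
Set difference of the two operands is {(12, 38), (14, 4), (19, 25), (20, 31), (26, 33), (28, 12), (31, 14), (33, 5), (37, 21)}.
Set union of the two operands is {(12, 38), (13, 25), (14, 4), (19, 25), (20, 31), (26, 1), (26, 33), (28, 12), (31, 14), (33, 5), (34, 12), (37, 21)}.
π[D, B]: project onto (D, B) → {(1, 26), (12, 28), (12, 34), (14, 31), (21, 37), (25, 13), (25, 19), (31, 20), (33, 26), (38, 12), (4, 14), (5, 33)}

{(1, 26), (12, 28), (12, 34), (14, 31), (21, 37), (25, 13), (25, 19), (31, 20), (33, 26), (38, 12), (4, 14), (5, 33)}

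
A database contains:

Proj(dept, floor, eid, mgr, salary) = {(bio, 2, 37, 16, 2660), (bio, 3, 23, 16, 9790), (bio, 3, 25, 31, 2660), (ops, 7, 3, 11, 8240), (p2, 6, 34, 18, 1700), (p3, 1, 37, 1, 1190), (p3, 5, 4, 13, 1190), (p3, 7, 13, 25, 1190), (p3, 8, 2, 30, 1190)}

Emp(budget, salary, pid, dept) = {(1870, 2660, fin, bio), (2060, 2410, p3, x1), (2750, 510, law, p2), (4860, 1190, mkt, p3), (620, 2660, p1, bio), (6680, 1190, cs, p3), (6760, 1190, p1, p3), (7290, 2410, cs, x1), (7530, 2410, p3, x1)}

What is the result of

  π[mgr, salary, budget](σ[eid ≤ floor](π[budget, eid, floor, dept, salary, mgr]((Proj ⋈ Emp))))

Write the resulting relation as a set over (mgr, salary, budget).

{(13, 1190, 4860), (13, 1190, 6680), (13, 1190, 6760), (30, 1190, 4860), (30, 1190, 6680), (30, 1190, 6760)}

Joining Proj and Emp on dept, salary yields {(bio, 2, 37, 16, 2660, 1870, fin), (bio, 2, 37, 16, 2660, 620, p1), (bio, 3, 25, 31, 2660, 1870, fin), (bio, 3, 25, 31, 2660, 620, p1), (p3, 1, 37, 1, 1190, 4860, mkt), (p3, 1, 37, 1, 1190, 6680, cs), (p3, 1, 37, 1, 1190, 6760, p1), (p3, 5, 4, 13, 1190, 4860, mkt), (p3, 5, 4, 13, 1190, 6680, cs), (p3, 5, 4, 13, 1190, 6760, p1), (p3, 7, 13, 25, 1190, 4860, mkt), (p3, 7, 13, 25, 1190, 6680, cs), (p3, 7, 13, 25, 1190, 6760, p1), (p3, 8, 2, 30, 1190, 4860, mkt), (p3, 8, 2, 30, 1190, 6680, cs), (p3, 8, 2, 30, 1190, 6760, p1)}.
Keep only column(s) budget, eid, floor, dept, salary, mgr: {(1870, 25, 3, bio, 2660, 31), (1870, 37, 2, bio, 2660, 16), (4860, 13, 7, p3, 1190, 25), (4860, 2, 8, p3, 1190, 30), (4860, 37, 1, p3, 1190, 1), (4860, 4, 5, p3, 1190, 13), (620, 25, 3, bio, 2660, 31), (620, 37, 2, bio, 2660, 16), (6680, 13, 7, p3, 1190, 25), (6680, 2, 8, p3, 1190, 30), (6680, 37, 1, p3, 1190, 1), (6680, 4, 5, p3, 1190, 13), (6760, 13, 7, p3, 1190, 25), (6760, 2, 8, p3, 1190, 30), (6760, 37, 1, p3, 1190, 1), (6760, 4, 5, p3, 1190, 13)}
σ[eid ≤ floor]: keep tuples satisfying eid ≤ floor → {(4860, 2, 8, p3, 1190, 30), (4860, 4, 5, p3, 1190, 13), (6680, 2, 8, p3, 1190, 30), (6680, 4, 5, p3, 1190, 13), (6760, 2, 8, p3, 1190, 30), (6760, 4, 5, p3, 1190, 13)}
Keep only column(s) mgr, salary, budget: {(13, 1190, 4860), (13, 1190, 6680), (13, 1190, 6760), (30, 1190, 4860), (30, 1190, 6680), (30, 1190, 6760)}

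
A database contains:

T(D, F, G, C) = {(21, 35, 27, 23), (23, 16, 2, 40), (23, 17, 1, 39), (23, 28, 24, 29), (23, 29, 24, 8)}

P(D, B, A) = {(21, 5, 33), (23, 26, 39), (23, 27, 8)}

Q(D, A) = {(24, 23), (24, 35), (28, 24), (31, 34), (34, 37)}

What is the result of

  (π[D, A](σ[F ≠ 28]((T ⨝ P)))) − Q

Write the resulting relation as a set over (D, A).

{(21, 33), (23, 39), (23, 8)}

Natural join on D: {(21, 35, 27, 23, 5, 33), (23, 16, 2, 40, 26, 39), (23, 16, 2, 40, 27, 8), (23, 17, 1, 39, 26, 39), (23, 17, 1, 39, 27, 8), (23, 28, 24, 29, 26, 39), (23, 28, 24, 29, 27, 8), (23, 29, 24, 8, 26, 39), (23, 29, 24, 8, 27, 8)}
Apply σ_{F ≠ 28}; surviving tuples: {(21, 35, 27, 23, 5, 33), (23, 16, 2, 40, 26, 39), (23, 16, 2, 40, 27, 8), (23, 17, 1, 39, 26, 39), (23, 17, 1, 39, 27, 8), (23, 29, 24, 8, 26, 39), (23, 29, 24, 8, 27, 8)}
π_{D, A} gives {(21, 33), (23, 39), (23, 8)} (4 duplicate(s) eliminated).
Difference: {(21, 33), (23, 39), (23, 8)} with {(24, 23), (24, 35), (28, 24), (31, 34), (34, 37)} → {(21, 33), (23, 39), (23, 8)}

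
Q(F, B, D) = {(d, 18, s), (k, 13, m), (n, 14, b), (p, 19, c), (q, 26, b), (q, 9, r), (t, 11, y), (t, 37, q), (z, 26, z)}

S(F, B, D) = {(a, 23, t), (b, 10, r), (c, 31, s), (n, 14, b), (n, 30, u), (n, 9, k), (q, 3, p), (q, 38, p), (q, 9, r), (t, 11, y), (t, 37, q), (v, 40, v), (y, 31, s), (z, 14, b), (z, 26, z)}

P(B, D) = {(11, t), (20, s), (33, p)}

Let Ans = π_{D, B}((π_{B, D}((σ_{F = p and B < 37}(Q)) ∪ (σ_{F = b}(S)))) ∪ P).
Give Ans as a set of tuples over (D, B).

{(c, 19), (p, 33), (r, 10), (s, 20), (t, 11)}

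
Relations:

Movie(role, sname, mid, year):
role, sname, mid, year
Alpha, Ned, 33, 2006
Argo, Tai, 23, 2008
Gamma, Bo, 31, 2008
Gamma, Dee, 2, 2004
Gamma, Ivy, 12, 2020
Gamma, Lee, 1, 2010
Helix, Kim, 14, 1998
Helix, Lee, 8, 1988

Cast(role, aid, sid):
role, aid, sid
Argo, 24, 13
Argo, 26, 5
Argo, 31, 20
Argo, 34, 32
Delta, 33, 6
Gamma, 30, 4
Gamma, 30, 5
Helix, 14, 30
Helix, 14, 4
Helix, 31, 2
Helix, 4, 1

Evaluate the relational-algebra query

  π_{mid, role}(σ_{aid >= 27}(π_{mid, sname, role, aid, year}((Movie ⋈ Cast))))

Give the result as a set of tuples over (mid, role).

Natural join on role: {(Argo, Tai, 23, 2008, 24, 13), (Argo, Tai, 23, 2008, 26, 5), (Argo, Tai, 23, 2008, 31, 20), (Argo, Tai, 23, 2008, 34, 32), (Gamma, Bo, 31, 2008, 30, 4), (Gamma, Bo, 31, 2008, 30, 5), (Gamma, Dee, 2, 2004, 30, 4), (Gamma, Dee, 2, 2004, 30, 5), (Gamma, Ivy, 12, 2020, 30, 4), (Gamma, Ivy, 12, 2020, 30, 5), (Gamma, Lee, 1, 2010, 30, 4), (Gamma, Lee, 1, 2010, 30, 5), (Helix, Kim, 14, 1998, 14, 30), (Helix, Kim, 14, 1998, 14, 4), (Helix, Kim, 14, 1998, 31, 2), (Helix, Kim, 14, 1998, 4, 1), (Helix, Lee, 8, 1988, 14, 30), (Helix, Lee, 8, 1988, 14, 4), (Helix, Lee, 8, 1988, 31, 2), (Helix, Lee, 8, 1988, 4, 1)}
Projecting to mid, sname, role, aid, year (6 duplicate(s) eliminated): {(1, Lee, Gamma, 30, 2010), (12, Ivy, Gamma, 30, 2020), (14, Kim, Helix, 14, 1998), (14, Kim, Helix, 31, 1998), (14, Kim, Helix, 4, 1998), (2, Dee, Gamma, 30, 2004), (23, Tai, Argo, 24, 2008), (23, Tai, Argo, 26, 2008), (23, Tai, Argo, 31, 2008), (23, Tai, Argo, 34, 2008), (31, Bo, Gamma, 30, 2008), (8, Lee, Helix, 14, 1988), (8, Lee, Helix, 31, 1988), (8, Lee, Helix, 4, 1988)}
Apply σ_{aid >= 27}; surviving tuples: {(1, Lee, Gamma, 30, 2010), (12, Ivy, Gamma, 30, 2020), (14, Kim, Helix, 31, 1998), (2, Dee, Gamma, 30, 2004), (23, Tai, Argo, 31, 2008), (23, Tai, Argo, 34, 2008), (31, Bo, Gamma, 30, 2008), (8, Lee, Helix, 31, 1988)}
Projecting to mid, role (1 duplicate(s) eliminated): {(1, Gamma), (12, Gamma), (14, Helix), (2, Gamma), (23, Argo), (31, Gamma), (8, Helix)}

{(1, Gamma), (12, Gamma), (14, Helix), (2, Gamma), (23, Argo), (31, Gamma), (8, Helix)}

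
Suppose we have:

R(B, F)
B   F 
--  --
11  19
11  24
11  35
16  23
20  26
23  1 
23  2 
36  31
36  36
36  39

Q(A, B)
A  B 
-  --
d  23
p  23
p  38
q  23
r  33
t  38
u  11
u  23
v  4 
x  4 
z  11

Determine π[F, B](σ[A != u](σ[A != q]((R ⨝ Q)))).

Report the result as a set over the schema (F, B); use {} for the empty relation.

{(1, 23), (19, 11), (2, 23), (24, 11), (35, 11)}

Joining R and Q on B yields {(11, 19, u), (11, 19, z), (11, 24, u), (11, 24, z), (11, 35, u), (11, 35, z), (23, 1, d), (23, 1, p), (23, 1, q), (23, 1, u), (23, 2, d), (23, 2, p), (23, 2, q), (23, 2, u)}.
Filtering on A != q leaves {(11, 19, u), (11, 19, z), (11, 24, u), (11, 24, z), (11, 35, u), (11, 35, z), (23, 1, d), (23, 1, p), (23, 1, u), (23, 2, d), (23, 2, p), (23, 2, u)}.
Filtering on A != u leaves {(11, 19, z), (11, 24, z), (11, 35, z), (23, 1, d), (23, 1, p), (23, 2, d), (23, 2, p)}.
Keep only column(s) F, B (2 duplicate(s) eliminated): {(1, 23), (19, 11), (2, 23), (24, 11), (35, 11)}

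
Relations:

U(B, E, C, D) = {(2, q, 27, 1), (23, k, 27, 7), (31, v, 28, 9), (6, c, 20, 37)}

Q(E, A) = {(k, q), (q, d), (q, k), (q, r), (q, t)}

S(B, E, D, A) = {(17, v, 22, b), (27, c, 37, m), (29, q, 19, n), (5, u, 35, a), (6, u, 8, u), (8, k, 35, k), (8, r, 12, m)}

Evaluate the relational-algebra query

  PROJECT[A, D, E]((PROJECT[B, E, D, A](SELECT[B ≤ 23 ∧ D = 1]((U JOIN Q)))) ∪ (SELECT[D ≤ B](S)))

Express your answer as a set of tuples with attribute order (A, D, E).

U ⋈ Q (natural join on E): {(2, q, 27, 1, d), (2, q, 27, 1, k), (2, q, 27, 1, r), (2, q, 27, 1, t), (23, k, 27, 7, q)}
Apply σ_{B ≤ 23 ∧ D = 1}; surviving tuples: {(2, q, 27, 1, d), (2, q, 27, 1, k), (2, q, 27, 1, r), (2, q, 27, 1, t)}
π_{B, E, D, A} gives {(2, q, 1, d), (2, q, 1, k), (2, q, 1, r), (2, q, 1, t)}.
Apply σ_{D ≤ B}; surviving tuples: {(29, q, 19, n)}
Taking the union: {(2, q, 1, d), (2, q, 1, k), (2, q, 1, r), (2, q, 1, t), (29, q, 19, n)}
π_{A, D, E} gives {(d, 1, q), (k, 1, q), (n, 19, q), (r, 1, q), (t, 1, q)}.

{(d, 1, q), (k, 1, q), (n, 19, q), (r, 1, q), (t, 1, q)}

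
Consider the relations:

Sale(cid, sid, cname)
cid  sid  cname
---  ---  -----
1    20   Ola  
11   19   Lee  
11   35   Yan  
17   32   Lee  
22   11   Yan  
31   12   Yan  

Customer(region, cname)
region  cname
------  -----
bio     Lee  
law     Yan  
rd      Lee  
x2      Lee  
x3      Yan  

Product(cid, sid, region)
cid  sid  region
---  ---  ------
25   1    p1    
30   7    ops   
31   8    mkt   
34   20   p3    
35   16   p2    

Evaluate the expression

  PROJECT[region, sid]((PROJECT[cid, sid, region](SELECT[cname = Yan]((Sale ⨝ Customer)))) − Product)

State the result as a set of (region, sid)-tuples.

{(law, 11), (law, 12), (law, 35), (x3, 11), (x3, 12), (x3, 35)}

Natural join on cname: {(11, 19, Lee, bio), (11, 19, Lee, rd), (11, 19, Lee, x2), (11, 35, Yan, law), (11, 35, Yan, x3), (17, 32, Lee, bio), (17, 32, Lee, rd), (17, 32, Lee, x2), (22, 11, Yan, law), (22, 11, Yan, x3), (31, 12, Yan, law), (31, 12, Yan, x3)}
Selection cname = Yan: {(11, 35, Yan, law), (11, 35, Yan, x3), (22, 11, Yan, law), (22, 11, Yan, x3), (31, 12, Yan, law), (31, 12, Yan, x3)}
Keep only column(s) cid, sid, region: {(11, 35, law), (11, 35, x3), (22, 11, law), (22, 11, x3), (31, 12, law), (31, 12, x3)}
Difference: {(11, 35, law), (11, 35, x3), (22, 11, law), (22, 11, x3), (31, 12, law), (31, 12, x3)} with {(25, 1, p1), (30, 7, ops), (31, 8, mkt), (34, 20, p3), (35, 16, p2)} → {(11, 35, law), (11, 35, x3), (22, 11, law), (22, 11, x3), (31, 12, law), (31, 12, x3)}
Keep only column(s) region, sid: {(law, 11), (law, 12), (law, 35), (x3, 11), (x3, 12), (x3, 35)}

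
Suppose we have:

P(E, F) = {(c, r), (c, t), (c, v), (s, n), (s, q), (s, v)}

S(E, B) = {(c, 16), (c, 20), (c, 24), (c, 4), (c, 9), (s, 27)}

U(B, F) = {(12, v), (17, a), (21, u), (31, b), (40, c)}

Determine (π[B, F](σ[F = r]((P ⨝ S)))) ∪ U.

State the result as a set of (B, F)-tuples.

{(12, v), (16, r), (17, a), (20, r), (21, u), (24, r), (31, b), (4, r), (40, c), (9, r)}

P ⋈ S (natural join on E): {(c, r, 16), (c, r, 20), (c, r, 24), (c, r, 4), (c, r, 9), (c, t, 16), (c, t, 20), (c, t, 24), (c, t, 4), (c, t, 9), (c, v, 16), (c, v, 20), (c, v, 24), (c, v, 4), (c, v, 9), (s, n, 27), (s, q, 27), (s, v, 27)}
Filtering on F = r leaves {(c, r, 16), (c, r, 20), (c, r, 24), (c, r, 4), (c, r, 9)}.
Keep only column(s) B, F: {(16, r), (20, r), (24, r), (4, r), (9, r)}
Taking the union: {(12, v), (16, r), (17, a), (20, r), (21, u), (24, r), (31, b), (4, r), (40, c), (9, r)}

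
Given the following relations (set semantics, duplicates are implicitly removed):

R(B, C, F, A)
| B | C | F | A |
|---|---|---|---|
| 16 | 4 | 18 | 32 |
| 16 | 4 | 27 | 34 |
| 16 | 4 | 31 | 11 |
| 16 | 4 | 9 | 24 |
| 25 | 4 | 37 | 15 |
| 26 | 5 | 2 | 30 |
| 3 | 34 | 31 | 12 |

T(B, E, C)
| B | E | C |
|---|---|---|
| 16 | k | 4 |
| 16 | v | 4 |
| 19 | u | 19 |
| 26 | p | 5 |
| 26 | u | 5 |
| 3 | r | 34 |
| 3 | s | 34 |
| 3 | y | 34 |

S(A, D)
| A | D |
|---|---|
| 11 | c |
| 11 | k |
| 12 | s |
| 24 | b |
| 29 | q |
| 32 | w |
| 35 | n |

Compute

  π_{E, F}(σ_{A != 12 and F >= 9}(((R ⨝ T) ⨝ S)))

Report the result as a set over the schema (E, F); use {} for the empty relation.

{(k, 18), (k, 31), (k, 9), (v, 18), (v, 31), (v, 9)}

R ⋈ T (natural join on B, C): {(16, 4, 18, 32, k), (16, 4, 18, 32, v), (16, 4, 27, 34, k), (16, 4, 27, 34, v), (16, 4, 31, 11, k), (16, 4, 31, 11, v), (16, 4, 9, 24, k), (16, 4, 9, 24, v), (26, 5, 2, 30, p), (26, 5, 2, 30, u), (3, 34, 31, 12, r), (3, 34, 31, 12, s), (3, 34, 31, 12, y)}
(R ⨝ T) ⋈ S (natural join on A): {(16, 4, 18, 32, k, w), (16, 4, 18, 32, v, w), (16, 4, 31, 11, k, c), (16, 4, 31, 11, k, k), (16, 4, 31, 11, v, c), (16, 4, 31, 11, v, k), (16, 4, 9, 24, k, b), (16, 4, 9, 24, v, b), (3, 34, 31, 12, r, s), (3, 34, 31, 12, s, s), (3, 34, 31, 12, y, s)}
Selection A != 12 and F >= 9: {(16, 4, 18, 32, k, w), (16, 4, 18, 32, v, w), (16, 4, 31, 11, k, c), (16, 4, 31, 11, k, k), (16, 4, 31, 11, v, c), (16, 4, 31, 11, v, k), (16, 4, 9, 24, k, b), (16, 4, 9, 24, v, b)}
π[E, F]: project onto (E, F) (2 duplicate(s) eliminated) → {(k, 18), (k, 31), (k, 9), (v, 18), (v, 31), (v, 9)}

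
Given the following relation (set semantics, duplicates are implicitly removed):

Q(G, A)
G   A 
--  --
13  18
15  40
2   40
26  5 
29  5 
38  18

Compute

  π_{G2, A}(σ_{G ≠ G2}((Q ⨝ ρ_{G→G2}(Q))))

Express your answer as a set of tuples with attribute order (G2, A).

{(13, 18), (15, 40), (2, 40), (26, 5), (29, 5), (38, 18)}

ρ[G→G2]: schema becomes (G2, A); tuples unchanged.
Natural join on A: {(13, 18, 13), (13, 18, 38), (15, 40, 15), (15, 40, 2), (2, 40, 15), (2, 40, 2), (26, 5, 26), (26, 5, 29), (29, 5, 26), (29, 5, 29), (38, 18, 13), (38, 18, 38)}
Apply σ_{G ≠ G2}; surviving tuples: {(13, 18, 38), (15, 40, 2), (2, 40, 15), (26, 5, 29), (29, 5, 26), (38, 18, 13)}
Keep only column(s) G2, A: {(13, 18), (15, 40), (2, 40), (26, 5), (29, 5), (38, 18)}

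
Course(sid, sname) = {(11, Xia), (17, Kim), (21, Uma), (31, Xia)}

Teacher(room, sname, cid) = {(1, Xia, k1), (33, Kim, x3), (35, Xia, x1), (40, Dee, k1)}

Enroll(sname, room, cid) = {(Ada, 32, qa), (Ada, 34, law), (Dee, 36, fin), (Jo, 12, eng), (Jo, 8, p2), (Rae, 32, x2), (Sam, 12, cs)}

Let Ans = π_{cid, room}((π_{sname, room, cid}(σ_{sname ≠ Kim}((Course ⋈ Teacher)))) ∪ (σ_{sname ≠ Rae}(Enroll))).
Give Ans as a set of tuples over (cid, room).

{(cs, 12), (eng, 12), (fin, 36), (k1, 1), (law, 34), (p2, 8), (qa, 32), (x1, 35)}

Joining Course and Teacher on sname yields {(11, Xia, 1, k1), (11, Xia, 35, x1), (17, Kim, 33, x3), (31, Xia, 1, k1), (31, Xia, 35, x1)}.
Apply σ_{sname ≠ Kim}; surviving tuples: {(11, Xia, 1, k1), (11, Xia, 35, x1), (31, Xia, 1, k1), (31, Xia, 35, x1)}
Projecting to sname, room, cid (2 duplicate(s) eliminated): {(Xia, 1, k1), (Xia, 35, x1)}
Apply σ_{sname ≠ Rae}; surviving tuples: {(Ada, 32, qa), (Ada, 34, law), (Dee, 36, fin), (Jo, 12, eng), (Jo, 8, p2), (Sam, 12, cs)}
Taking the union: {(Ada, 32, qa), (Ada, 34, law), (Dee, 36, fin), (Jo, 12, eng), (Jo, 8, p2), (Sam, 12, cs), (Xia, 1, k1), (Xia, 35, x1)}
Projecting to cid, room: {(cs, 12), (eng, 12), (fin, 36), (k1, 1), (law, 34), (p2, 8), (qa, 32), (x1, 35)}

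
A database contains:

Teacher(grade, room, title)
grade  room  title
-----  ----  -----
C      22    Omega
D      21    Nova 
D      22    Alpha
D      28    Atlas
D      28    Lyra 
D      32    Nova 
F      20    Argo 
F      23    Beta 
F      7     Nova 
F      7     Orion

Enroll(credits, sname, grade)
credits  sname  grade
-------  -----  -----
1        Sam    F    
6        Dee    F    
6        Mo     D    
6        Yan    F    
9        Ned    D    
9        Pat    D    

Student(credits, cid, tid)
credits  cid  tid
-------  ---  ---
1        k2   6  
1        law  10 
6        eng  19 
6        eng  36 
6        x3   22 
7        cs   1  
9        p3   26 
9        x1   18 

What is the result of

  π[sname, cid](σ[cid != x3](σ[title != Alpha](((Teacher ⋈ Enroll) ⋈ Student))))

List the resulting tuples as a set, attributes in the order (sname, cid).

{(Dee, eng), (Mo, eng), (Ned, p3), (Ned, x1), (Pat, p3), (Pat, x1), (Sam, k2), (Sam, law), (Yan, eng)}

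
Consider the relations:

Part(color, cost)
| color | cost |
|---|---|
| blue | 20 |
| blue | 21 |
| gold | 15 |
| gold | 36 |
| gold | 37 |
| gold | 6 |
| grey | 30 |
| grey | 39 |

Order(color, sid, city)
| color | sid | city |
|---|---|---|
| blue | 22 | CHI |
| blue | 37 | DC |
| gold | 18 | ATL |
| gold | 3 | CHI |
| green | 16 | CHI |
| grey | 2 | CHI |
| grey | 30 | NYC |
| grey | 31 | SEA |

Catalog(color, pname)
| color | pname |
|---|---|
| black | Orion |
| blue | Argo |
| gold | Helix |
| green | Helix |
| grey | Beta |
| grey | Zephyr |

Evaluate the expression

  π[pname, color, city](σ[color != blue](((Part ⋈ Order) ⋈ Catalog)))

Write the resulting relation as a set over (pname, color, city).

{(Beta, grey, CHI), (Beta, grey, NYC), (Beta, grey, SEA), (Helix, gold, ATL), (Helix, gold, CHI), (Zephyr, grey, CHI), (Zephyr, grey, NYC), (Zephyr, grey, SEA)}

Part ⋈ Order (natural join on color): {(blue, 20, 22, CHI), (blue, 20, 37, DC), (blue, 21, 22, CHI), (blue, 21, 37, DC), (gold, 15, 18, ATL), (gold, 15, 3, CHI), (gold, 36, 18, ATL), (gold, 36, 3, CHI), (gold, 37, 18, ATL), (gold, 37, 3, CHI), (gold, 6, 18, ATL), (gold, 6, 3, CHI), (grey, 30, 2, CHI), (grey, 30, 30, NYC), (grey, 30, 31, SEA), (grey, 39, 2, CHI), (grey, 39, 30, NYC), (grey, 39, 31, SEA)}
(Part ⋈ Order) ⋈ Catalog (natural join on color): {(blue, 20, 22, CHI, Argo), (blue, 20, 37, DC, Argo), (blue, 21, 22, CHI, Argo), (blue, 21, 37, DC, Argo), (gold, 15, 18, ATL, Helix), (gold, 15, 3, CHI, Helix), (gold, 36, 18, ATL, Helix), (gold, 36, 3, CHI, Helix), (gold, 37, 18, ATL, Helix), (gold, 37, 3, CHI, Helix), (gold, 6, 18, ATL, Helix), (gold, 6, 3, CHI, Helix), (grey, 30, 2, CHI, Beta), (grey, 30, 2, CHI, Zephyr), (grey, 30, 30, NYC, Beta), (grey, 30, 30, NYC, Zephyr), (grey, 30, 31, SEA, Beta), (grey, 30, 31, SEA, Zephyr), (grey, 39, 2, CHI, Beta), (grey, 39, 2, CHI, Zephyr), (grey, 39, 30, NYC, Beta), (grey, 39, 30, NYC, Zephyr), (grey, 39, 31, SEA, Beta), (grey, 39, 31, SEA, Zephyr)}
Selection color != blue: {(gold, 15, 18, ATL, Helix), (gold, 15, 3, CHI, Helix), (gold, 36, 18, ATL, Helix), (gold, 36, 3, CHI, Helix), (gold, 37, 18, ATL, Helix), (gold, 37, 3, CHI, Helix), (gold, 6, 18, ATL, Helix), (gold, 6, 3, CHI, Helix), (grey, 30, 2, CHI, Beta), (grey, 30, 2, CHI, Zephyr), (grey, 30, 30, NYC, Beta), (grey, 30, 30, NYC, Zephyr), (grey, 30, 31, SEA, Beta), (grey, 30, 31, SEA, Zephyr), (grey, 39, 2, CHI, Beta), (grey, 39, 2, CHI, Zephyr), (grey, 39, 30, NYC, Beta), (grey, 39, 30, NYC, Zephyr), (grey, 39, 31, SEA, Beta), (grey, 39, 31, SEA, Zephyr)}
π_{pname, color, city} gives {(Beta, grey, CHI), (Beta, grey, NYC), (Beta, grey, SEA), (Helix, gold, ATL), (Helix, gold, CHI), (Zephyr, grey, CHI), (Zephyr, grey, NYC), (Zephyr, grey, SEA)} (12 duplicate(s) eliminated).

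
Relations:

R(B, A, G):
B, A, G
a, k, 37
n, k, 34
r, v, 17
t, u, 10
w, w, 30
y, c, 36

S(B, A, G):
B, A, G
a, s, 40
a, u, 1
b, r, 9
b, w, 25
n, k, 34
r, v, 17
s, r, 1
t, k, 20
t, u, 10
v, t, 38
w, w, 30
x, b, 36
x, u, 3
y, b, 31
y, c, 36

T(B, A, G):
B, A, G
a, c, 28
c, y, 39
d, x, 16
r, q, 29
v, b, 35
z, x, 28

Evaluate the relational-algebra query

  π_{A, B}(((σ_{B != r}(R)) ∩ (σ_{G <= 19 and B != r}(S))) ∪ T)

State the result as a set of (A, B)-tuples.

Filtering on B != r leaves {(a, k, 37), (n, k, 34), (t, u, 10), (w, w, 30), (y, c, 36)}.
Filtering on G <= 19 and B != r leaves {(a, u, 1), (b, r, 9), (s, r, 1), (t, u, 10), (x, u, 3)}.
Intersection: {(a, k, 37), (n, k, 34), (t, u, 10), (w, w, 30), (y, c, 36)} with {(a, u, 1), (b, r, 9), (s, r, 1), (t, u, 10), (x, u, 3)} → {(t, u, 10)}
Union: {(t, u, 10)} with {(a, c, 28), (c, y, 39), (d, x, 16), (r, q, 29), (v, b, 35), (z, x, 28)} → {(a, c, 28), (c, y, 39), (d, x, 16), (r, q, 29), (t, u, 10), (v, b, 35), (z, x, 28)}
Projecting to A, B: {(b, v), (c, a), (q, r), (u, t), (x, d), (x, z), (y, c)}

{(b, v), (c, a), (q, r), (u, t), (x, d), (x, z), (y, c)}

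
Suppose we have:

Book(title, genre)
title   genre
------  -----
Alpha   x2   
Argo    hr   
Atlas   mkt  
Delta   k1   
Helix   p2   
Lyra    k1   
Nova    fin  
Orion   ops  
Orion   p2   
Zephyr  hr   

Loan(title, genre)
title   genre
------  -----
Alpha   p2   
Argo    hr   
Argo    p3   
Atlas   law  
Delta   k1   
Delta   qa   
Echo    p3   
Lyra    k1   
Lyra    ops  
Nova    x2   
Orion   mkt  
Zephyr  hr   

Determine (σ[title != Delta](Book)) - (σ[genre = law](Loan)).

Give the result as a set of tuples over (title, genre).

Apply σ_{title != Delta}; surviving tuples: {(Alpha, x2), (Argo, hr), (Atlas, mkt), (Helix, p2), (Lyra, k1), (Nova, fin), (Orion, ops), (Orion, p2), (Zephyr, hr)}
Apply σ_{genre = law}; surviving tuples: {(Atlas, law)}
Taking the difference: {(Alpha, x2), (Argo, hr), (Atlas, mkt), (Helix, p2), (Lyra, k1), (Nova, fin), (Orion, ops), (Orion, p2), (Zephyr, hr)}

{(Alpha, x2), (Argo, hr), (Atlas, mkt), (Helix, p2), (Lyra, k1), (Nova, fin), (Orion, ops), (Orion, p2), (Zephyr, hr)}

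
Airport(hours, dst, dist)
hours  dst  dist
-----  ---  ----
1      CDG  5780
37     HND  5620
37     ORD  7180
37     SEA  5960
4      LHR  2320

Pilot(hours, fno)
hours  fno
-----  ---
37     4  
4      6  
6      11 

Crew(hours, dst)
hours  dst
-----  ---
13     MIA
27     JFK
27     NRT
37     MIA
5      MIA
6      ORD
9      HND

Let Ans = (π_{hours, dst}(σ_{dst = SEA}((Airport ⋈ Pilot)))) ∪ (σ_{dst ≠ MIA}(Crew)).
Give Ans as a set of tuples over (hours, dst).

{(27, JFK), (27, NRT), (37, SEA), (6, ORD), (9, HND)}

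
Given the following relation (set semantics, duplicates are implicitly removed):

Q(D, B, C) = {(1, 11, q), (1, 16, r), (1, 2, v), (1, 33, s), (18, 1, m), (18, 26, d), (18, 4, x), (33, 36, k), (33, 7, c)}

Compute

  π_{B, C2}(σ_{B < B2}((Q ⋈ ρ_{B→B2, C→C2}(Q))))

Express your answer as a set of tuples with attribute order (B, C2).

ρ[B→B2, C→C2]: schema becomes (D, B2, C2); tuples unchanged.
Joining Q and ρ_{B→B2, C→C2}(Q) on D yields {(1, 11, q, 11, q), (1, 11, q, 16, r), (1, 11, q, 2, v), (1, 11, q, 33, s), (1, 16, r, 11, q), (1, 16, r, 16, r), (1, 16, r, 2, v), (1, 16, r, 33, s), (1, 2, v, 11, q), (1, 2, v, 16, r), (1, 2, v, 2, v), (1, 2, v, 33, s), (1, 33, s, 11, q), (1, 33, s, 16, r), (1, 33, s, 2, v), (1, 33, s, 33, s), (18, 1, m, 1, m), (18, 1, m, 26, d), (18, 1, m, 4, x), (18, 26, d, 1, m), (18, 26, d, 26, d), (18, 26, d, 4, x), (18, 4, x, 1, m), (18, 4, x, 26, d), (18, 4, x, 4, x), (33, 36, k, 36, k), (33, 36, k, 7, c), (33, 7, c, 36, k), (33, 7, c, 7, c)}.
Apply σ_{B < B2}; surviving tuples: {(1, 11, q, 16, r), (1, 11, q, 33, s), (1, 16, r, 33, s), (1, 2, v, 11, q), (1, 2, v, 16, r), (1, 2, v, 33, s), (18, 1, m, 26, d), (18, 1, m, 4, x), (18, 4, x, 26, d), (33, 7, c, 36, k)}
Projecting to B, C2: {(1, d), (1, x), (11, r), (11, s), (16, s), (2, q), (2, r), (2, s), (4, d), (7, k)}

{(1, d), (1, x), (11, r), (11, s), (16, s), (2, q), (2, r), (2, s), (4, d), (7, k)}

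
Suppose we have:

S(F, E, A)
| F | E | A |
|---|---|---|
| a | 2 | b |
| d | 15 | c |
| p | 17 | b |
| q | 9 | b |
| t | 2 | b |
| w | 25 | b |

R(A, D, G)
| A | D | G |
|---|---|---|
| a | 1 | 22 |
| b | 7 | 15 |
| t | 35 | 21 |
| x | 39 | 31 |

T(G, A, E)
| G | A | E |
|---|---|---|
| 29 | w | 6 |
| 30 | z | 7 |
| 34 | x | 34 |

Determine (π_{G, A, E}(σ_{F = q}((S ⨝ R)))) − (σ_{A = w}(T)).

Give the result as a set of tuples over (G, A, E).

{(15, b, 9)}

S ⋈ R (natural join on A): {(a, 2, b, 7, 15), (p, 17, b, 7, 15), (q, 9, b, 7, 15), (t, 2, b, 7, 15), (w, 25, b, 7, 15)}
Apply σ_{F = q}; surviving tuples: {(q, 9, b, 7, 15)}
π[G, A, E]: project onto (G, A, E) → {(15, b, 9)}
Apply σ_{A = w}; surviving tuples: {(29, w, 6)}
Set difference of the two operands is {(15, b, 9)}.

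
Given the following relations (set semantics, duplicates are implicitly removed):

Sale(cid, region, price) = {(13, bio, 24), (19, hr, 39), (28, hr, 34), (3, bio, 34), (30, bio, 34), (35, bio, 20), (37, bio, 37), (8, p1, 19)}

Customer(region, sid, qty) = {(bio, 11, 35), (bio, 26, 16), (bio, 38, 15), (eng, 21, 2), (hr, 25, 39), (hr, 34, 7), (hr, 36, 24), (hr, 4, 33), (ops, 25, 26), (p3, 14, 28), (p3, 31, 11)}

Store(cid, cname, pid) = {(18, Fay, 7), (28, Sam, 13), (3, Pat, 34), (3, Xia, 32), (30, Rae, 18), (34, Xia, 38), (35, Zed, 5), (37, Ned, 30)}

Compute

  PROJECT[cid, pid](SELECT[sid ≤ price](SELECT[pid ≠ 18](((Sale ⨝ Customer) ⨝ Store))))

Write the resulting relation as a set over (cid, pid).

Joining Sale and Customer on region yields {(13, bio, 24, 11, 35), (13, bio, 24, 26, 16), (13, bio, 24, 38, 15), (19, hr, 39, 25, 39), (19, hr, 39, 34, 7), (19, hr, 39, 36, 24), (19, hr, 39, 4, 33), (28, hr, 34, 25, 39), (28, hr, 34, 34, 7), (28, hr, 34, 36, 24), (28, hr, 34, 4, 33), (3, bio, 34, 11, 35), (3, bio, 34, 26, 16), (3, bio, 34, 38, 15), (30, bio, 34, 11, 35), (30, bio, 34, 26, 16), (30, bio, 34, 38, 15), (35, bio, 20, 11, 35), (35, bio, 20, 26, 16), (35, bio, 20, 38, 15), (37, bio, 37, 11, 35), (37, bio, 37, 26, 16), (37, bio, 37, 38, 15)}.
Joining (Sale ⨝ Customer) and Store on cid yields {(28, hr, 34, 25, 39, Sam, 13), (28, hr, 34, 34, 7, Sam, 13), (28, hr, 34, 36, 24, Sam, 13), (28, hr, 34, 4, 33, Sam, 13), (3, bio, 34, 11, 35, Pat, 34), (3, bio, 34, 11, 35, Xia, 32), (3, bio, 34, 26, 16, Pat, 34), (3, bio, 34, 26, 16, Xia, 32), (3, bio, 34, 38, 15, Pat, 34), (3, bio, 34, 38, 15, Xia, 32), (30, bio, 34, 11, 35, Rae, 18), (30, bio, 34, 26, 16, Rae, 18), (30, bio, 34, 38, 15, Rae, 18), (35, bio, 20, 11, 35, Zed, 5), (35, bio, 20, 26, 16, Zed, 5), (35, bio, 20, 38, 15, Zed, 5), (37, bio, 37, 11, 35, Ned, 30), (37, bio, 37, 26, 16, Ned, 30), (37, bio, 37, 38, 15, Ned, 30)}.
σ[pid ≠ 18]: keep tuples satisfying pid ≠ 18 → {(28, hr, 34, 25, 39, Sam, 13), (28, hr, 34, 34, 7, Sam, 13), (28, hr, 34, 36, 24, Sam, 13), (28, hr, 34, 4, 33, Sam, 13), (3, bio, 34, 11, 35, Pat, 34), (3, bio, 34, 11, 35, Xia, 32), (3, bio, 34, 26, 16, Pat, 34), (3, bio, 34, 26, 16, Xia, 32), (3, bio, 34, 38, 15, Pat, 34), (3, bio, 34, 38, 15, Xia, 32), (35, bio, 20, 11, 35, Zed, 5), (35, bio, 20, 26, 16, Zed, 5), (35, bio, 20, 38, 15, Zed, 5), (37, bio, 37, 11, 35, Ned, 30), (37, bio, 37, 26, 16, Ned, 30), (37, bio, 37, 38, 15, Ned, 30)}
σ[sid ≤ price]: keep tuples satisfying sid ≤ price → {(28, hr, 34, 25, 39, Sam, 13), (28, hr, 34, 34, 7, Sam, 13), (28, hr, 34, 4, 33, Sam, 13), (3, bio, 34, 11, 35, Pat, 34), (3, bio, 34, 11, 35, Xia, 32), (3, bio, 34, 26, 16, Pat, 34), (3, bio, 34, 26, 16, Xia, 32), (35, bio, 20, 11, 35, Zed, 5), (37, bio, 37, 11, 35, Ned, 30), (37, bio, 37, 26, 16, Ned, 30)}
Keep only column(s) cid, pid (5 duplicate(s) eliminated): {(28, 13), (3, 32), (3, 34), (35, 5), (37, 30)}

{(28, 13), (3, 32), (3, 34), (35, 5), (37, 30)}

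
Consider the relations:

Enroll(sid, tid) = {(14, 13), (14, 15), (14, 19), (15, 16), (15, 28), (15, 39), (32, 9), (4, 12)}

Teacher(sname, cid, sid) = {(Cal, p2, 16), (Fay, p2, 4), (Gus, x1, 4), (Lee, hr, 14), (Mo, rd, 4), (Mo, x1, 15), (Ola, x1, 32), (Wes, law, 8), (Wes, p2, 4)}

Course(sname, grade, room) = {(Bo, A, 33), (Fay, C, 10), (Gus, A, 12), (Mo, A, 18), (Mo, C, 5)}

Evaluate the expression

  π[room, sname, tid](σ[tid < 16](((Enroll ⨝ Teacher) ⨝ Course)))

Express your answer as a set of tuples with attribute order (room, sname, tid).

{(10, Fay, 12), (12, Gus, 12), (18, Mo, 12), (5, Mo, 12)}

Enroll ⋈ Teacher (natural join on sid): {(14, 13, Lee, hr), (14, 15, Lee, hr), (14, 19, Lee, hr), (15, 16, Mo, x1), (15, 28, Mo, x1), (15, 39, Mo, x1), (32, 9, Ola, x1), (4, 12, Fay, p2), (4, 12, Gus, x1), (4, 12, Mo, rd), (4, 12, Wes, p2)}
(Enroll ⨝ Teacher) ⋈ Course (natural join on sname): {(15, 16, Mo, x1, A, 18), (15, 16, Mo, x1, C, 5), (15, 28, Mo, x1, A, 18), (15, 28, Mo, x1, C, 5), (15, 39, Mo, x1, A, 18), (15, 39, Mo, x1, C, 5), (4, 12, Fay, p2, C, 10), (4, 12, Gus, x1, A, 12), (4, 12, Mo, rd, A, 18), (4, 12, Mo, rd, C, 5)}
Apply σ_{tid < 16}; surviving tuples: {(4, 12, Fay, p2, C, 10), (4, 12, Gus, x1, A, 12), (4, 12, Mo, rd, A, 18), (4, 12, Mo, rd, C, 5)}
Projecting to room, sname, tid: {(10, Fay, 12), (12, Gus, 12), (18, Mo, 12), (5, Mo, 12)}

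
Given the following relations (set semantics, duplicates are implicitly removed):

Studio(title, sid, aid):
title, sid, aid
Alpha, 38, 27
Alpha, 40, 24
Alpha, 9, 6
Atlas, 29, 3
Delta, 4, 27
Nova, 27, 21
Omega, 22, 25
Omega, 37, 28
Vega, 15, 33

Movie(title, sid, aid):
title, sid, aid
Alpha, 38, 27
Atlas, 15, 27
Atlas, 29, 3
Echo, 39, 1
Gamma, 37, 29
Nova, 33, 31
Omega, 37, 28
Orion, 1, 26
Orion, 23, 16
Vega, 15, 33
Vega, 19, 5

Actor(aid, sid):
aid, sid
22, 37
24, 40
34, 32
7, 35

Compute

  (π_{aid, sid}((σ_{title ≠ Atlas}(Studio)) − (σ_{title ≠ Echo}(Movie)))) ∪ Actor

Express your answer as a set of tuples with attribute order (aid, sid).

Selection title ≠ Atlas: {(Alpha, 38, 27), (Alpha, 40, 24), (Alpha, 9, 6), (Delta, 4, 27), (Nova, 27, 21), (Omega, 22, 25), (Omega, 37, 28), (Vega, 15, 33)}
Selection title ≠ Echo: {(Alpha, 38, 27), (Atlas, 15, 27), (Atlas, 29, 3), (Gamma, 37, 29), (Nova, 33, 31), (Omega, 37, 28), (Orion, 1, 26), (Orion, 23, 16), (Vega, 15, 33), (Vega, 19, 5)}
Set difference of the two operands is {(Alpha, 40, 24), (Alpha, 9, 6), (Delta, 4, 27), (Nova, 27, 21), (Omega, 22, 25)}.
π_{aid, sid} gives {(21, 27), (24, 40), (25, 22), (27, 4), (6, 9)}.
Set union of the two operands is {(21, 27), (22, 37), (24, 40), (25, 22), (27, 4), (34, 32), (6, 9), (7, 35)}.

{(21, 27), (22, 37), (24, 40), (25, 22), (27, 4), (34, 32), (6, 9), (7, 35)}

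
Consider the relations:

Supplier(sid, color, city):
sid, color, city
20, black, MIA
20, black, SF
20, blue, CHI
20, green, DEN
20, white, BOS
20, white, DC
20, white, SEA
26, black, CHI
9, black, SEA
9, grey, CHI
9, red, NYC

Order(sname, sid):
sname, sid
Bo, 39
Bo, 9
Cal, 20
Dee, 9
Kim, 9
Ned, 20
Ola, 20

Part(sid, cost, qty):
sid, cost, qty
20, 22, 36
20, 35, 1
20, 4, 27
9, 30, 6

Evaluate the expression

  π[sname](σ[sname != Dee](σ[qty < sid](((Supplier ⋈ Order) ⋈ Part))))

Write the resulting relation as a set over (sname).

{Bo, Cal, Kim, Ned, Ola}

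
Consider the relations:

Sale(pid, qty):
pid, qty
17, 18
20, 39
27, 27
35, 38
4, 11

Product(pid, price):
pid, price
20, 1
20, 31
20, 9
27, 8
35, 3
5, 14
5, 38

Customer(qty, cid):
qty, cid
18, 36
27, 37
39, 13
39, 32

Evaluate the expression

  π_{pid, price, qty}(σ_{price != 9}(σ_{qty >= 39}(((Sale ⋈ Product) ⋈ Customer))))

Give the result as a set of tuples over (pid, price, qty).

{(20, 1, 39), (20, 31, 39)}

Sale ⋈ Product (natural join on pid): {(20, 39, 1), (20, 39, 31), (20, 39, 9), (27, 27, 8), (35, 38, 3)}
(Sale ⋈ Product) ⋈ Customer (natural join on qty): {(20, 39, 1, 13), (20, 39, 1, 32), (20, 39, 31, 13), (20, 39, 31, 32), (20, 39, 9, 13), (20, 39, 9, 32), (27, 27, 8, 37)}
Filtering on qty >= 39 leaves {(20, 39, 1, 13), (20, 39, 1, 32), (20, 39, 31, 13), (20, 39, 31, 32), (20, 39, 9, 13), (20, 39, 9, 32)}.
Filtering on price != 9 leaves {(20, 39, 1, 13), (20, 39, 1, 32), (20, 39, 31, 13), (20, 39, 31, 32)}.
π[pid, price, qty]: project onto (pid, price, qty) (2 duplicate(s) eliminated) → {(20, 1, 39), (20, 31, 39)}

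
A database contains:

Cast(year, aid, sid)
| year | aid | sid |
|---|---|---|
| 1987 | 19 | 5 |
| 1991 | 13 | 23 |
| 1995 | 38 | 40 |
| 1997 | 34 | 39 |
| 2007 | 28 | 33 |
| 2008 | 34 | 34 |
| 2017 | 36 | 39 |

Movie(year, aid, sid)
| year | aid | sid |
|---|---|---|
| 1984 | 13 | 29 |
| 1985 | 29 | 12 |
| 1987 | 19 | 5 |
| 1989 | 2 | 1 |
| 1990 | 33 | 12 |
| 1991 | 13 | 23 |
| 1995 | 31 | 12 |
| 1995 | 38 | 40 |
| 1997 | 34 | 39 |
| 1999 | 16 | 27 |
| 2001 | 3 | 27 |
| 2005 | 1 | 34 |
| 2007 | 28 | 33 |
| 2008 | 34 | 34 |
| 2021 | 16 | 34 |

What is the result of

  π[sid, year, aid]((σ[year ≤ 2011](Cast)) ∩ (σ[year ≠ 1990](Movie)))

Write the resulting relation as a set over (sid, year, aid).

Filtering on year ≤ 2011 leaves {(1987, 19, 5), (1991, 13, 23), (1995, 38, 40), (1997, 34, 39), (2007, 28, 33), (2008, 34, 34)}.
Filtering on year ≠ 1990 leaves {(1984, 13, 29), (1985, 29, 12), (1987, 19, 5), (1989, 2, 1), (1991, 13, 23), (1995, 31, 12), (1995, 38, 40), (1997, 34, 39), (1999, 16, 27), (2001, 3, 27), (2005, 1, 34), (2007, 28, 33), (2008, 34, 34), (2021, 16, 34)}.
Intersection: {(1987, 19, 5), (1991, 13, 23), (1995, 38, 40), (1997, 34, 39), (2007, 28, 33), (2008, 34, 34)} with {(1984, 13, 29), (1985, 29, 12), (1987, 19, 5), (1989, 2, 1), (1991, 13, 23), (1995, 31, 12), (1995, 38, 40), (1997, 34, 39), (1999, 16, 27), (2001, 3, 27), (2005, 1, 34), (2007, 28, 33), (2008, 34, 34), (2021, 16, 34)} → {(1987, 19, 5), (1991, 13, 23), (1995, 38, 40), (1997, 34, 39), (2007, 28, 33), (2008, 34, 34)}
π_{sid, year, aid} gives {(23, 1991, 13), (33, 2007, 28), (34, 2008, 34), (39, 1997, 34), (40, 1995, 38), (5, 1987, 19)}.

{(23, 1991, 13), (33, 2007, 28), (34, 2008, 34), (39, 1997, 34), (40, 1995, 38), (5, 1987, 19)}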